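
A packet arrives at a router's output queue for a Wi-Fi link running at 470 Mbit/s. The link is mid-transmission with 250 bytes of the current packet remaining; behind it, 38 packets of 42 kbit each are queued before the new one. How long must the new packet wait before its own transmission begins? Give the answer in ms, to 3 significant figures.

Each queued packet: L/R = 42000/470000000 = 0.0893617 ms.
38 queued → 3.39574 ms.
Plus remaining 2000 bits of current packet: 0.00425532 ms.
Queuing delay = 3.40 ms.

3.40 ms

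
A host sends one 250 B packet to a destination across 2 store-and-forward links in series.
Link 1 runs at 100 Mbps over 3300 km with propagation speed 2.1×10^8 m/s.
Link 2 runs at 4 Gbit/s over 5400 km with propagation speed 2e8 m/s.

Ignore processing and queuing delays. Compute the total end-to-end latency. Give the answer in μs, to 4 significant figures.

L = 250 × 8 = 2000 bits.
Transmission delays (L/R per hop): 20, 0.5 μs; sum = 20.5 μs.
Propagation delays (d/s per hop): 15714.3, 27000 μs; sum = 42714.3 μs.
End-to-end = 42730 μs.

42730 μs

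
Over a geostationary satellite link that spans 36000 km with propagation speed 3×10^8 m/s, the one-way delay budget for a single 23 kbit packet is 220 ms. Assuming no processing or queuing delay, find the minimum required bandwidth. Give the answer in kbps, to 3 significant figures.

230 kbps

Propagation delay = 36000000 / 300000000 = 120 ms.
Transmission budget = 220 − 120 = 100 ms.
R ≥ L / t_tx = 23000 bits / 0.1 s = 230 kbps.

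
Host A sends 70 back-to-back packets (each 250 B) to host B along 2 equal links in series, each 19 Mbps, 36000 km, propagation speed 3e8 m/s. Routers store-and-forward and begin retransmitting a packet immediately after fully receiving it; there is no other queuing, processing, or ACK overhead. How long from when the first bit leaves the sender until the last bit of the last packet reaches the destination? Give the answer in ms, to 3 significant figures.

Per-hop transmission t_tx = L/R = 2000/19000000 = 0.105263 ms.
Per-hop propagation t_prop = 36000000/300000000 = 120 ms.
Pipeline fill: first packet needs 2·t_tx to clear all hops; remaining 69 packets each add one t_tx.
Total = (2+70-1)·t_tx + 2·t_prop = 71·0.105263 + 2·120 = 247 ms.

247 ms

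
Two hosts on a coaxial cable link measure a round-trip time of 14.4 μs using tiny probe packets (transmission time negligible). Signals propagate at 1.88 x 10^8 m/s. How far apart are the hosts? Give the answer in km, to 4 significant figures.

One-way propagation = RTT/2 = 7.2 μs.
d = s × t = 188000000 × 7.2e-06 = 1.354 km.

1.354 km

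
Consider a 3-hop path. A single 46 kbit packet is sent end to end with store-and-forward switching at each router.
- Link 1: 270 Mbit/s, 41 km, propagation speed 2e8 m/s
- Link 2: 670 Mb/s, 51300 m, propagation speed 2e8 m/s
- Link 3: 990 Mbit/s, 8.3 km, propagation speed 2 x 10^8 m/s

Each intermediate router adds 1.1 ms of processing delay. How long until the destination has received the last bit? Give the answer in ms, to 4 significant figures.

2.988 ms

L = 46000 bits.
Transmission delays (L/R per hop): 0.17037, 0.0686567, 0.0464646 ms; sum = 0.285492 ms.
Propagation delays (d/s per hop): 0.205, 0.2565, 0.0415 ms; sum = 0.503 ms.
Processing at 2 router(s): 2 × 1.1 ms = 2.2 ms.
End-to-end = 2.988 ms.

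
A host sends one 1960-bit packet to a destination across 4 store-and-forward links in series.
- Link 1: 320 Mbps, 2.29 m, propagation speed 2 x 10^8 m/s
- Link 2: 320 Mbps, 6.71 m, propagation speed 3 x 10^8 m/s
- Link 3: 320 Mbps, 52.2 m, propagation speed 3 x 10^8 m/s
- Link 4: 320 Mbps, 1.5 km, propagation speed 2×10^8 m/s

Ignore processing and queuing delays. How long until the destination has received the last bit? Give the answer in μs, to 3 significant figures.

32.2 μs

Transmission delay per hop = L/R = 1960/320000000 = 6.125 μs; 4 hops → 24.5 μs.
Propagation delays (d/s per hop): 0.01145, 0.0223667, 0.174, 7.5 μs; sum = 7.70782 μs.
End-to-end = 32.2 μs.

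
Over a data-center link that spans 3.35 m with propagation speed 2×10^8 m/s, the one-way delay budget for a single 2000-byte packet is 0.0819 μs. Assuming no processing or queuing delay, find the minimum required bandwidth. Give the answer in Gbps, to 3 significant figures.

L = 16000 bits.
Propagation delay = 3.35 / 200000000 = 0.01675 μs.
Transmission budget = 0.0819 − 0.01675 = 0.06515 μs.
R ≥ L / t_tx = 16000 bits / 6.515e-08 s = 246 Gbps.

246 Gbps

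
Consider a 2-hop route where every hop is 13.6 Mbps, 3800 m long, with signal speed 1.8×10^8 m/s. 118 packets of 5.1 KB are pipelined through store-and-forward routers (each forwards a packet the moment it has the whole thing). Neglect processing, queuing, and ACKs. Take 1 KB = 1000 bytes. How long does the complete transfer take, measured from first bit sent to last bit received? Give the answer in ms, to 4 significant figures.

357.0 ms

Per-hop transmission t_tx = L/R = 40800/13600000 = 3 ms.
Per-hop propagation t_prop = 3800/180000000 = 0.0211111 ms.
Pipeline fill: first packet needs 2·t_tx to clear all hops; remaining 117 packets each add one t_tx.
Total = (2+118-1)·t_tx + 2·t_prop = 119·3 + 2·0.0211111 = 357.0 ms.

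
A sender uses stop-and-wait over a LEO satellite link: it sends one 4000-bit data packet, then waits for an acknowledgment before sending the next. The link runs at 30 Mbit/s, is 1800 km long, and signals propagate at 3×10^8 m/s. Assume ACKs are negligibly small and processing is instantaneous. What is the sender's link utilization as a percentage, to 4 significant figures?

t_tx = L/R = 4000/30000000 = 0.000133333 s.
t_prop = 1800000/300000000 = 0.006 s; RTT = 0.012 s.
Cycle = t_tx + RTT = 0.0121333 s.
Utilization = t_tx / cycle = 0.000133333/0.0121333 = 1.099 %.

1.099 %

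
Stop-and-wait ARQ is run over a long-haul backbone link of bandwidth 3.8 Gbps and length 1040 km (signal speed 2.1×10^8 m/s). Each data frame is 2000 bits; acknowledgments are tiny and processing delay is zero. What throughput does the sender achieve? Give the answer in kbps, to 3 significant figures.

t_tx = L/R = 2000/3800000000 = 5.26316e-07 s.
t_prop = 1040000/210000000 = 0.00495238 s; RTT = 0.00990476 s.
Cycle = t_tx + RTT = 0.00990529 s.
Throughput = L / cycle = 2000 / 0.00990529 = 202 kbps.

202 kbps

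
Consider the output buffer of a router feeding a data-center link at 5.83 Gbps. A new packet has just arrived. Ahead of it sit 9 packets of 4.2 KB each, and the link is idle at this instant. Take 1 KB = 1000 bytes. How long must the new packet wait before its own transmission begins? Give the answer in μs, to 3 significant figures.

Each queued packet: L/R = 33600/5830000000 = 5.76329 μs.
9 queued → 51.8696 μs.
Queuing delay = 51.9 μs.

51.9 μs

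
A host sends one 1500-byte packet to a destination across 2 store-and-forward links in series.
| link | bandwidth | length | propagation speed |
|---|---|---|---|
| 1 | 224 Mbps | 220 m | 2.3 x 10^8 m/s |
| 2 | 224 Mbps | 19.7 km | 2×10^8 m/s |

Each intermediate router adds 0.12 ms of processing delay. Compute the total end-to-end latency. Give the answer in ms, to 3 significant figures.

0.327 ms

L = 1500 × 8 = 12000 bits.
Transmission delay per hop = L/R = 12000/224000000 = 0.0535714 ms; 2 hops → 0.107143 ms.
Propagation delays (d/s per hop): 0.000956522, 0.0985 ms; sum = 0.0994565 ms.
Processing at 1 router(s): 1 × 0.12 ms = 0.12 ms.
End-to-end = 0.327 ms.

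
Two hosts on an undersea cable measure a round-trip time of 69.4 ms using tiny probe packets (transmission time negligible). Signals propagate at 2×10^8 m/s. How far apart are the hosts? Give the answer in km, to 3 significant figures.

One-way propagation = RTT/2 = 34.7 ms.
d = s × t = 200000000 × 0.0347 = 6940 km.

6940 km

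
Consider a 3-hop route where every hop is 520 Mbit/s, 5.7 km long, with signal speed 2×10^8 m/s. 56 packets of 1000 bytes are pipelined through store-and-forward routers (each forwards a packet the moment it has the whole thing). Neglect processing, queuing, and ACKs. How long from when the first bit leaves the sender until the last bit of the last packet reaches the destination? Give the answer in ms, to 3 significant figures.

0.978 ms

Per-hop transmission t_tx = L/R = 8000/520000000 = 0.0153846 ms.
Per-hop propagation t_prop = 5700/200000000 = 0.0285 ms.
Pipeline fill: first packet needs 3·t_tx to clear all hops; remaining 55 packets each add one t_tx.
Total = (3+56-1)·t_tx + 3·t_prop = 58·0.0153846 + 3·0.0285 = 0.978 ms.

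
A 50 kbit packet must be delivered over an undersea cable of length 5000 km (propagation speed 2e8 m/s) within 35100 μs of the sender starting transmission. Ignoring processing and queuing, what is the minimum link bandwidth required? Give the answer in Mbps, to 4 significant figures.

Propagation delay = 5000000 / 200000000 = 25000 μs.
Transmission budget = 35100 − 25000 = 10100 μs.
R ≥ L / t_tx = 50000 bits / 0.0101 s = 4.950 Mbps.

4.950 Mbps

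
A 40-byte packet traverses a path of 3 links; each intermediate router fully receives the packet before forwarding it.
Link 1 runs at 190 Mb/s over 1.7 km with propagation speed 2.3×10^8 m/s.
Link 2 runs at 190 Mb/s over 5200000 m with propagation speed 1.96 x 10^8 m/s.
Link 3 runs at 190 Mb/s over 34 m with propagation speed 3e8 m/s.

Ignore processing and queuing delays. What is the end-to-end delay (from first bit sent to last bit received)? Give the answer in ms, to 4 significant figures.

L = 40 × 8 = 320 bits.
Transmission delay per hop = L/R = 320/190000000 = 0.00168421 ms; 3 hops → 0.00505263 ms.
Propagation delays (d/s per hop): 0.0073913, 26.5306, 0.000113333 ms; sum = 26.5381 ms.
End-to-end = 26.54 ms.

26.54 ms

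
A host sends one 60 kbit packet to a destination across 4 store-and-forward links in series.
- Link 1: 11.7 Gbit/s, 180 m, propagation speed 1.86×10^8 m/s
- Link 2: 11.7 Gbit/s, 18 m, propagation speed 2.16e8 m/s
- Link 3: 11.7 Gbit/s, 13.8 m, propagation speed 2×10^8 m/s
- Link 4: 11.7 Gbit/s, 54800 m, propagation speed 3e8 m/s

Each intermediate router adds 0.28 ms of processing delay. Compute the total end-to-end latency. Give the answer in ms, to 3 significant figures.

L = 60000 bits.
Transmission delay per hop = L/R = 60000/11700000000 = 0.00512821 ms; 4 hops → 0.0205128 ms.
Propagation delays (d/s per hop): 0.000967742, 8.33333e-05, 6.9e-05, 0.182667 ms; sum = 0.183787 ms.
Processing at 3 router(s): 3 × 0.28 ms = 0.84 ms.
End-to-end = 1.04 ms.

1.04 ms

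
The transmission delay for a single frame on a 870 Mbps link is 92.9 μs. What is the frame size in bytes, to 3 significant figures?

10100 bytes

L = R × t_tx = 870000000 b/s × 9.29e-05 s = 80823 bits.
In bytes: 80823 / 8 = 10100 bytes.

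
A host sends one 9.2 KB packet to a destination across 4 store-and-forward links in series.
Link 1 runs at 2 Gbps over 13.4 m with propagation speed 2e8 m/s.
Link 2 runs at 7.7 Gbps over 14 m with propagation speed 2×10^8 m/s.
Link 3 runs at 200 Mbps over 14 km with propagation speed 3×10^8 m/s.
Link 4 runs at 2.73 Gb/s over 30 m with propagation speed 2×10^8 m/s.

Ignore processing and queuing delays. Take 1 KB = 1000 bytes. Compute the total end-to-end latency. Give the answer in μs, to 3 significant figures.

L = 73600 bits.
Transmission delays (L/R per hop): 36.8, 9.55844, 368, 26.9597 μs; sum = 441.318 μs.
Propagation delays (d/s per hop): 0.067, 0.07, 46.6667, 0.15 μs; sum = 46.9537 μs.
End-to-end = 488 μs.

488 μs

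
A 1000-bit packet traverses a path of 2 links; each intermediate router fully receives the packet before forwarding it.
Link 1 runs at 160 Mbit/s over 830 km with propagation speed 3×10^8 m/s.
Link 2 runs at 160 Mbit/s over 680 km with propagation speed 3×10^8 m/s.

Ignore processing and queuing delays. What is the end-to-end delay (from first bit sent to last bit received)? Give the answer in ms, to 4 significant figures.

5.046 ms

Transmission delay per hop = L/R = 1000/160000000 = 0.00625 ms; 2 hops → 0.0125 ms.
Propagation delays (d/s per hop): 2.76667, 2.26667 ms; sum = 5.03333 ms.
End-to-end = 5.046 ms.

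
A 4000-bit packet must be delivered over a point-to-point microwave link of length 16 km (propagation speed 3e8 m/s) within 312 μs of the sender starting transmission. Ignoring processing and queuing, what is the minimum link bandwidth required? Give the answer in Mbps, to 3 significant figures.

15.5 Mbps

Propagation delay = 16000 / 300000000 = 53.3333 μs.
Transmission budget = 312 − 53.3333 = 258.667 μs.
R ≥ L / t_tx = 4000 bits / 0.000258667 s = 15.5 Mbps.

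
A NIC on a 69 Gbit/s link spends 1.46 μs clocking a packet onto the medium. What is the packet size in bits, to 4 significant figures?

L = R × t_tx = 69000000000 b/s × 1.46e-06 s = 100740 bits.

100700 bits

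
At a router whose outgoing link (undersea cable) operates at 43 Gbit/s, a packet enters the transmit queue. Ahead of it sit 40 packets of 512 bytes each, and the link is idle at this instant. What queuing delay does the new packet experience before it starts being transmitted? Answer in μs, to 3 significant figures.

Each queued packet: L/R = 4096/43000000000 = 0.0952558 μs.
40 queued → 3.81023 μs.
Queuing delay = 3.81 μs.

3.81 μs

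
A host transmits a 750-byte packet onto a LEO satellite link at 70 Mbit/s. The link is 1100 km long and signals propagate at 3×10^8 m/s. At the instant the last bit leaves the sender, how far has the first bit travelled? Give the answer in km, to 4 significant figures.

t_tx = L/R = 6000/70000000 = 8.57143e-05 s.
Distance = s × t_tx = 300000000 × 8.57143e-05 = 25.71 km.

25.71 km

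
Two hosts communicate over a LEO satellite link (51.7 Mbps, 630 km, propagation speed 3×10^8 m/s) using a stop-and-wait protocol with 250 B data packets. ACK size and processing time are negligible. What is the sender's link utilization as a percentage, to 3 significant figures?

0.913 %

t_tx = L/R = 2000/51700000 = 3.86847e-05 s.
t_prop = 630000/300000000 = 0.0021 s; RTT = 0.0042 s.
Cycle = t_tx + RTT = 0.00423868 s.
Utilization = t_tx / cycle = 3.86847e-05/0.00423868 = 0.913 %.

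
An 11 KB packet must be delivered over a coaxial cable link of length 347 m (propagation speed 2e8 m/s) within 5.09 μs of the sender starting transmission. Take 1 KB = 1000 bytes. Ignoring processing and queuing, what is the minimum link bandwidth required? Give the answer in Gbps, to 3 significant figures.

26.2 Gbps

L = 88000 bits.
Propagation delay = 347 / 200000000 = 1.735 μs.
Transmission budget = 5.09 − 1.735 = 3.355 μs.
R ≥ L / t_tx = 88000 bits / 3.355e-06 s = 26.2 Gbps.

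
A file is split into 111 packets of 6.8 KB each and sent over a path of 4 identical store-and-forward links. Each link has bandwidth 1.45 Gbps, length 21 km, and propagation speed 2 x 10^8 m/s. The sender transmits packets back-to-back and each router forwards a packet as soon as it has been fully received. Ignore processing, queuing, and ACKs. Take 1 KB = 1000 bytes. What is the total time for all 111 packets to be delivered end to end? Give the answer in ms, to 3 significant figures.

Per-hop transmission t_tx = L/R = 54400/1450000000 = 0.0375172 ms.
Per-hop propagation t_prop = 21000/200000000 = 0.105 ms.
Pipeline fill: first packet needs 4·t_tx to clear all hops; remaining 110 packets each add one t_tx.
Total = (4+111-1)·t_tx + 4·t_prop = 114·0.0375172 + 4·0.105 = 4.70 ms.

4.70 ms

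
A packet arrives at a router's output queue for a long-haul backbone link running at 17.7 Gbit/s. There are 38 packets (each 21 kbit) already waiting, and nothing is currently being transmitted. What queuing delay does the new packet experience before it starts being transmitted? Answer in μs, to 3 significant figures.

45.1 μs

Each queued packet: L/R = 21000/17700000000 = 1.18644 μs.
38 queued → 45.0847 μs.
Queuing delay = 45.1 μs.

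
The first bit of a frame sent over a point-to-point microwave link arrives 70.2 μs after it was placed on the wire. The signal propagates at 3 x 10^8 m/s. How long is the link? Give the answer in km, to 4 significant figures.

21.06 km

d = s × t_prop = 300000000 × 7.02e-05 = 21.06 km.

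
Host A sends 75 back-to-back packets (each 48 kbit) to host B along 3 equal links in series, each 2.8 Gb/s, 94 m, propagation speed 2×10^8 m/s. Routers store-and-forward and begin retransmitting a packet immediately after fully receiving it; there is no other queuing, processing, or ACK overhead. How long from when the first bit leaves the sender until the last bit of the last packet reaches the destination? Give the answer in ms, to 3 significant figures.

1.32 ms

Per-hop transmission t_tx = L/R = 48000/2800000000 = 0.0171429 ms.
Per-hop propagation t_prop = 94/200000000 = 0.00047 ms.
Pipeline fill: first packet needs 3·t_tx to clear all hops; remaining 74 packets each add one t_tx.
Total = (3+75-1)·t_tx + 3·t_prop = 77·0.0171429 + 3·0.00047 = 1.32 ms.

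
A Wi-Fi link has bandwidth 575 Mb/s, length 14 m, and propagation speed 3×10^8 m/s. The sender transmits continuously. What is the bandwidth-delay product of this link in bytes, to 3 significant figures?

Propagation delay = 14 / 300000000 = 4.66667e-08 s.
BDP = R × t_prop = 575000000 × 4.66667e-08 = 26.8333 bits.
In bytes: 26.8333/8 = 3.35 bytes.

3.35 bytes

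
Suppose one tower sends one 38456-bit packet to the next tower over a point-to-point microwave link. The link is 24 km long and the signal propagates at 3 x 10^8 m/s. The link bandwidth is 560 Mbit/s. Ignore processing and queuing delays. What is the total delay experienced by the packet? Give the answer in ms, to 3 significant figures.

0.149 ms

Transmission delay = L/R = 38456 / 560000000 = 0.0686714 ms.
Propagation delay = d/s = 24000 m / 300000000 m/s = 0.08 ms.
Total = 0.149 ms.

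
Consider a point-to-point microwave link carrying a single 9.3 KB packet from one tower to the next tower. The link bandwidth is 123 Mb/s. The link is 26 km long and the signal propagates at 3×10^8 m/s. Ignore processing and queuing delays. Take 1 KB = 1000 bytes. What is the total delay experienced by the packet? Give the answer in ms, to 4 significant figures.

L = 74400 bits.
Transmission delay = L/R = 74400 / 123000000 = 0.604878 ms.
Propagation delay = d/s = 26000 m / 300000000 m/s = 0.0866667 ms.
Total = 0.6915 ms.

0.6915 ms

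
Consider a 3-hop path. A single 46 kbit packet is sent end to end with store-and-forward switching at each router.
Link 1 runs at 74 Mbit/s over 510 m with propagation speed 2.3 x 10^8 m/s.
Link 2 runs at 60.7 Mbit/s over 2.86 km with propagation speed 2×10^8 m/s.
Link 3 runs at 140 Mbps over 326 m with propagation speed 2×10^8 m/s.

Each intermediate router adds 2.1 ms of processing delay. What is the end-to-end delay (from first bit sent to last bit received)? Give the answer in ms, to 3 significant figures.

L = 46000 bits.
Transmission delays (L/R per hop): 0.621622, 0.757825, 0.328571 ms; sum = 1.70802 ms.
Propagation delays (d/s per hop): 0.00221739, 0.0143, 0.00163 ms; sum = 0.0181474 ms.
Processing at 2 router(s): 2 × 2.1 ms = 4.2 ms.
End-to-end = 5.93 ms.

5.93 ms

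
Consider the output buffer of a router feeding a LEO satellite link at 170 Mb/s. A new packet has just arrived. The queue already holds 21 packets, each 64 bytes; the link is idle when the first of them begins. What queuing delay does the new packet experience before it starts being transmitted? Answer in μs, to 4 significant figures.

Each queued packet: L/R = 512/170000000 = 3.01176 μs.
21 queued → 63.2471 μs.
Queuing delay = 63.25 μs.

63.25 μs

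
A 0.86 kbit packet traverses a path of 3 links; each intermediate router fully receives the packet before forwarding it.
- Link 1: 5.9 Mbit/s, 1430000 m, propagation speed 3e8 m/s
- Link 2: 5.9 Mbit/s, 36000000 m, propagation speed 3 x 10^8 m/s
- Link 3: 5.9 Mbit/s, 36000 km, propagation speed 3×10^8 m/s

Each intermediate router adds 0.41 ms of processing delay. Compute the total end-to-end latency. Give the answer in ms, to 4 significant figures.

246.0 ms

L = 860 bits.
Transmission delay per hop = L/R = 860/5900000 = 0.145763 ms; 3 hops → 0.437288 ms.
Propagation delays (d/s per hop): 4.76667, 120, 120 ms; sum = 244.767 ms.
Processing at 2 router(s): 2 × 0.41 ms = 0.82 ms.
End-to-end = 246.0 ms.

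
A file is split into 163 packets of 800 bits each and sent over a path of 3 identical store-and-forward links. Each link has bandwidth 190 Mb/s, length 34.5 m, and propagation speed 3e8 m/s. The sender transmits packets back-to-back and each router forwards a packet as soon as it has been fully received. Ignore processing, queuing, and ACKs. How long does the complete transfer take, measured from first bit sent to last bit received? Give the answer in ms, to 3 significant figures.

0.695 ms

Per-hop transmission t_tx = L/R = 800/190000000 = 0.00421053 ms.
Per-hop propagation t_prop = 34.5/300000000 = 0.000115 ms.
Pipeline fill: first packet needs 3·t_tx to clear all hops; remaining 162 packets each add one t_tx.
Total = (3+163-1)·t_tx + 3·t_prop = 165·0.00421053 + 3·0.000115 = 0.695 ms.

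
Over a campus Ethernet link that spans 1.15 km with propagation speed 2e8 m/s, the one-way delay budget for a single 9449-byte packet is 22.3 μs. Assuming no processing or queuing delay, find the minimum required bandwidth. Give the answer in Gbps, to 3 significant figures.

4.57 Gbps

L = 75592 bits.
Propagation delay = 1150 / 200000000 = 5.75 μs.
Transmission budget = 22.3 − 5.75 = 16.55 μs.
R ≥ L / t_tx = 75592 bits / 1.655e-05 s = 4.57 Gbps.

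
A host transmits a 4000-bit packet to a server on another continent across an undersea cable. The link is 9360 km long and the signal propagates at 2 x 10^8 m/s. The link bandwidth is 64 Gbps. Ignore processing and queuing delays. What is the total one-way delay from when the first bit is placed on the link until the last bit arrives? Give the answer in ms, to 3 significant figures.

46.8 ms

Transmission delay = L/R = 4000 / 64000000000 = 6.25e-05 ms.
Propagation delay = d/s = 9360000 m / 200000000 m/s = 46.8 ms.
Total = 46.8 ms.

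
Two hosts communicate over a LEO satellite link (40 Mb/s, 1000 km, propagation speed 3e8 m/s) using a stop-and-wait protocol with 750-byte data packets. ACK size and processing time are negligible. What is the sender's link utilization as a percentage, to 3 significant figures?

t_tx = L/R = 6000/40000000 = 0.00015 s.
t_prop = 1000000/300000000 = 0.00333333 s; RTT = 0.00666667 s.
Cycle = t_tx + RTT = 0.00681667 s.
Utilization = t_tx / cycle = 0.00015/0.00681667 = 2.20 %.

2.20 %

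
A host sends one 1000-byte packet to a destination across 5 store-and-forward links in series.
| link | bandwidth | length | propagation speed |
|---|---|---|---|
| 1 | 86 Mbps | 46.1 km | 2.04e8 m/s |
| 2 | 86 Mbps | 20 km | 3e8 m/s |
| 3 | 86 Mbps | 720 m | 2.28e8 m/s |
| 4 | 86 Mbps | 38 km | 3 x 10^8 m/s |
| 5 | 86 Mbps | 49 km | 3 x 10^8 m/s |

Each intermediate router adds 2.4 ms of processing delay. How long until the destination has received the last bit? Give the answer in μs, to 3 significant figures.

L = 1000 × 8 = 8000 bits.
Transmission delay per hop = L/R = 8000/86000000 = 93.0233 μs; 5 hops → 465.116 μs.
Propagation delays (d/s per hop): 225.98, 66.6667, 3.15789, 126.667, 163.333 μs; sum = 585.805 μs.
Processing at 4 router(s): 4 × 2.4 ms = 9600 μs.
End-to-end = 10700 μs.

10700 μs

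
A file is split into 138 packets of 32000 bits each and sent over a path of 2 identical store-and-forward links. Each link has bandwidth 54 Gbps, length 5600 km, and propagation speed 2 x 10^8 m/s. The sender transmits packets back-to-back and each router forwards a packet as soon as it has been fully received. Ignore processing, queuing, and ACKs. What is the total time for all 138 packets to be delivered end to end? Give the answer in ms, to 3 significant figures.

56.1 ms

Per-hop transmission t_tx = L/R = 32000/54000000000 = 0.000592593 ms.
Per-hop propagation t_prop = 5600000/200000000 = 28 ms.
Pipeline fill: first packet needs 2·t_tx to clear all hops; remaining 137 packets each add one t_tx.
Total = (2+138-1)·t_tx + 2·t_prop = 139·0.000592593 + 2·28 = 56.1 ms.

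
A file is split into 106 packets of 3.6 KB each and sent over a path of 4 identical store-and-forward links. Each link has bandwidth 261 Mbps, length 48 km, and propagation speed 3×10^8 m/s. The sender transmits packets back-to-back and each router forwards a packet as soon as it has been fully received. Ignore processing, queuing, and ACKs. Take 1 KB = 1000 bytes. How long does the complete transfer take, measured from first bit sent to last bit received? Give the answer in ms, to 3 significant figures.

12.7 ms

Per-hop transmission t_tx = L/R = 28800/261000000 = 0.110345 ms.
Per-hop propagation t_prop = 48000/300000000 = 0.16 ms.
Pipeline fill: first packet needs 4·t_tx to clear all hops; remaining 105 packets each add one t_tx.
Total = (4+106-1)·t_tx + 4·t_prop = 109·0.110345 + 4·0.16 = 12.7 ms.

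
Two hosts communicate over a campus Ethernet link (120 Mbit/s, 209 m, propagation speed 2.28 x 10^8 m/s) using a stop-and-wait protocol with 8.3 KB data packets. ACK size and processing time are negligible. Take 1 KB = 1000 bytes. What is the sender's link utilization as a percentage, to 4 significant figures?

99.67 %

t_tx = L/R = 66400/120000000 = 0.000553333 s.
t_prop = 209/2.28e+08 = 9.16667e-07 s; RTT = 1.83333e-06 s.
Cycle = t_tx + RTT = 0.000555167 s.
Utilization = t_tx / cycle = 0.000553333/0.000555167 = 99.67 %.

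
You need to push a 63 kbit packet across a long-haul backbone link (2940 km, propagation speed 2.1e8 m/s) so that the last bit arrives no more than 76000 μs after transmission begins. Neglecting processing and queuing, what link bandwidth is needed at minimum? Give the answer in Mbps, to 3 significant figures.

1.02 Mbps

Propagation delay = 2940000 / 210000000 = 14000 μs.
Transmission budget = 76000 − 14000 = 62000 μs.
R ≥ L / t_tx = 63000 bits / 0.062 s = 1.02 Mbps.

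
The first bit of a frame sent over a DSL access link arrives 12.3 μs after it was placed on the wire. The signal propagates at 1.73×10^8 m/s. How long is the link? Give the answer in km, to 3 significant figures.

2.13 km

d = s × t_prop = 173000000 × 1.23e-05 = 2.13 km.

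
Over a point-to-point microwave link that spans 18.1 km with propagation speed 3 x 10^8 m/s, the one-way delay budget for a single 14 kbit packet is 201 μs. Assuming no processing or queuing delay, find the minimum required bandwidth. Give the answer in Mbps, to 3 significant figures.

Propagation delay = 18100 / 300000000 = 60.3333 μs.
Transmission budget = 201 − 60.3333 = 140.667 μs.
R ≥ L / t_tx = 14000 bits / 0.000140667 s = 99.5 Mbps.

99.5 Mbps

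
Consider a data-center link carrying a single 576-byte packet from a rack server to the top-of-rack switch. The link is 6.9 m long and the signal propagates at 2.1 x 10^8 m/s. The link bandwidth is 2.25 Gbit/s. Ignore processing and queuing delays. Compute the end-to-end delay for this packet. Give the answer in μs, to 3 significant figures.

2.08 μs

L = 576 × 8 = 4608 bits.
Transmission delay = L/R = 4608 / 2250000000 = 2.048 μs.
Propagation delay = d/s = 6.9 m / 210000000 m/s = 0.0328571 μs.
Total = 2.08 μs.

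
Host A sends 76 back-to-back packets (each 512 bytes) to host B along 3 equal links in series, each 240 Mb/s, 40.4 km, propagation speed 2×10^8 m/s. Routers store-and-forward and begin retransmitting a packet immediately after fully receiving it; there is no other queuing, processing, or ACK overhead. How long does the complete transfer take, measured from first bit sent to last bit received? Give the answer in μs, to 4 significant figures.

1937 μs

Per-hop transmission t_tx = L/R = 4096/240000000 = 17.0667 μs.
Per-hop propagation t_prop = 40400/200000000 = 202 μs.
Pipeline fill: first packet needs 3·t_tx to clear all hops; remaining 75 packets each add one t_tx.
Total = (3+76-1)·t_tx + 3·t_prop = 78·17.0667 + 3·202 = 1937 μs.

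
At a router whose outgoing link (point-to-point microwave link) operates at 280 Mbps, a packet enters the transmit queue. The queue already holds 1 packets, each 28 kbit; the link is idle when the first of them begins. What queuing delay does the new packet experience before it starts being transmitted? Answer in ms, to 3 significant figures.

0.100 ms

Each queued packet: L/R = 28000/280000000 = 0.1 ms.
1 queued → 0.1 ms.
Queuing delay = 0.100 ms.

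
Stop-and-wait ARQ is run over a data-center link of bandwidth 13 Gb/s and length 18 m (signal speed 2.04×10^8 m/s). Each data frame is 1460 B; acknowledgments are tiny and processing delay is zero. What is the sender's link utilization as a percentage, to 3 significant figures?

t_tx = L/R = 11680/13000000000 = 8.98462e-07 s.
t_prop = 18/204000000 = 8.82353e-08 s; RTT = 1.76471e-07 s.
Cycle = t_tx + RTT = 1.07493e-06 s.
Utilization = t_tx / cycle = 8.98462e-07/1.07493e-06 = 83.6 %.

83.6 %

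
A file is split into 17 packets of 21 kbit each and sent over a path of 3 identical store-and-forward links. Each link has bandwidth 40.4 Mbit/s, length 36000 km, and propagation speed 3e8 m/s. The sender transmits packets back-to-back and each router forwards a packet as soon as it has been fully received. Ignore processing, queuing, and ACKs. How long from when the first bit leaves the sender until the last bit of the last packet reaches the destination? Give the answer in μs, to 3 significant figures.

Per-hop transmission t_tx = L/R = 21000/40400000 = 519.802 μs.
Per-hop propagation t_prop = 36000000/300000000 = 120000 μs.
Pipeline fill: first packet needs 3·t_tx to clear all hops; remaining 16 packets each add one t_tx.
Total = (3+17-1)·t_tx + 3·t_prop = 19·519.802 + 3·120000 = 370000 μs.

370000 μs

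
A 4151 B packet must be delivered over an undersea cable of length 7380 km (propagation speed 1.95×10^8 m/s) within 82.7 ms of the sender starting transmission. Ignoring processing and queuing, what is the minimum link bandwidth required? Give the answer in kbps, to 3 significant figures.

L = 33208 bits.
Propagation delay = 7380000 / 195000000 = 37.8462 ms.
Transmission budget = 82.7 − 37.8462 = 44.8538 ms.
R ≥ L / t_tx = 33208 bits / 0.0448538 s = 740 kbps.

740 kbps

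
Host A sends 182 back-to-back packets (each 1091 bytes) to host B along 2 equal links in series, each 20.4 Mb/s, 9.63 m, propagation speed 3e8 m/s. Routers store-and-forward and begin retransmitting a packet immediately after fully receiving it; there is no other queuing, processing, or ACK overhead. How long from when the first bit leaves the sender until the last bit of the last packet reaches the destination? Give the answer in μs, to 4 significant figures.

78300 μs

Per-hop transmission t_tx = L/R = 8728/20400000 = 427.843 μs.
Per-hop propagation t_prop = 9.63/300000000 = 0.0321 μs.
Pipeline fill: first packet needs 2·t_tx to clear all hops; remaining 181 packets each add one t_tx.
Total = (2+182-1)·t_tx + 2·t_prop = 183·427.843 + 2·0.0321 = 78300 μs.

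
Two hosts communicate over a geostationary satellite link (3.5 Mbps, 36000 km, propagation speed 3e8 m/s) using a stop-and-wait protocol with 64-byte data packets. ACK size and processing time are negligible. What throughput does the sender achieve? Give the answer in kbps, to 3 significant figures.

t_tx = L/R = 512/3500000 = 0.000146286 s.
t_prop = 36000000/300000000 = 0.12 s; RTT = 0.24 s.
Cycle = t_tx + RTT = 0.240146 s.
Throughput = L / cycle = 512 / 0.240146 = 2.13 kbps.

2.13 kbps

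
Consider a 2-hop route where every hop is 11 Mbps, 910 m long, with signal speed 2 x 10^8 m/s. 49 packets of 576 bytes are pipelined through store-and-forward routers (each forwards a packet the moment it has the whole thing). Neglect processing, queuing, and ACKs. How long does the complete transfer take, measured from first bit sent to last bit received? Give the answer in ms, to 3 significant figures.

21.0 ms

Per-hop transmission t_tx = L/R = 4608/11000000 = 0.418909 ms.
Per-hop propagation t_prop = 910/200000000 = 0.00455 ms.
Pipeline fill: first packet needs 2·t_tx to clear all hops; remaining 48 packets each add one t_tx.
Total = (2+49-1)·t_tx + 2·t_prop = 50·0.418909 + 2·0.00455 = 21.0 ms.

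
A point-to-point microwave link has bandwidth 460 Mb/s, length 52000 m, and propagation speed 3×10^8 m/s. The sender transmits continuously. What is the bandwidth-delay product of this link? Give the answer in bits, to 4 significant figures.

79730 bits

Propagation delay = 52000 / 300000000 = 0.000173333 s.
BDP = R × t_prop = 460000000 × 0.000173333 = 79733.3 bits.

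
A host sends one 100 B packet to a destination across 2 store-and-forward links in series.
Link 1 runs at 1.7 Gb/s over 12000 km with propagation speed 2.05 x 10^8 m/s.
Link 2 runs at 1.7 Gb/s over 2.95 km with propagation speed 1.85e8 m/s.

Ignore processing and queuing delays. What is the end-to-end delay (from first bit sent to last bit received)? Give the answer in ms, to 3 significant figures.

L = 100 × 8 = 800 bits.
Transmission delay per hop = L/R = 800/1700000000 = 0.000470588 ms; 2 hops → 0.000941176 ms.
Propagation delays (d/s per hop): 58.5366, 0.0159459 ms; sum = 58.5525 ms.
End-to-end = 58.6 ms.

58.6 ms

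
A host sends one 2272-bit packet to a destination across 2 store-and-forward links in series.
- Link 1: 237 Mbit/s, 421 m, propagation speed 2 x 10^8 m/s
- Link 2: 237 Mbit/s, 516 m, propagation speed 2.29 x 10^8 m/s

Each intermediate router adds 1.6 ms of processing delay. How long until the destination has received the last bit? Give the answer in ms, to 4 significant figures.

Transmission delay per hop = L/R = 2272/237000000 = 0.0095865 ms; 2 hops → 0.019173 ms.
Propagation delays (d/s per hop): 0.002105, 0.00225328 ms; sum = 0.00435828 ms.
Processing at 1 router(s): 1 × 1.6 ms = 1.6 ms.
End-to-end = 1.624 ms.

1.624 ms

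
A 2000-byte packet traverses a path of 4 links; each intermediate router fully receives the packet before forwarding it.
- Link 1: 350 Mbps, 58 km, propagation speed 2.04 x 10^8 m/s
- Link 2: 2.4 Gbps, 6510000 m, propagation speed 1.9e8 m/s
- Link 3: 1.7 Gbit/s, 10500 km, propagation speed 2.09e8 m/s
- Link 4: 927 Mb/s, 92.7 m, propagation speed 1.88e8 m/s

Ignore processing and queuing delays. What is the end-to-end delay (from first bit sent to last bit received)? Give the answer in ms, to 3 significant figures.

84.9 ms

L = 2000 × 8 = 16000 bits.
Transmission delays (L/R per hop): 0.0457143, 0.00666667, 0.00941176, 0.01726 ms; sum = 0.0790527 ms.
Propagation delays (d/s per hop): 0.284314, 34.2632, 50.2392, 0.000493085 ms; sum = 84.7872 ms.
End-to-end = 84.9 ms.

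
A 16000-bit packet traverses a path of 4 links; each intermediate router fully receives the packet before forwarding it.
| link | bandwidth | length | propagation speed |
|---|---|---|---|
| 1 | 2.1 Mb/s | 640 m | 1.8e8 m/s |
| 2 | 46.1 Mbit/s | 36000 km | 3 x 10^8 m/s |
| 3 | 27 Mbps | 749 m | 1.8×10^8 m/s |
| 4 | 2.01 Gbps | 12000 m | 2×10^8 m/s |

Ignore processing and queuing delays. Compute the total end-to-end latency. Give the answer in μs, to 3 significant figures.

Transmission delays (L/R per hop): 7619.05, 347.072, 592.593, 7.9602 μs; sum = 8566.67 μs.
Propagation delays (d/s per hop): 3.55556, 120000, 4.16111, 60 μs; sum = 120068 μs.
End-to-end = 129000 μs.

129000 μs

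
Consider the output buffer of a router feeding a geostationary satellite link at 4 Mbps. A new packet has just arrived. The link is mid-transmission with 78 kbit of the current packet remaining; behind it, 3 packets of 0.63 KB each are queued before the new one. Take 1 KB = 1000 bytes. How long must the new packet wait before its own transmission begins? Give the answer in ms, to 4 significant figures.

Each queued packet: L/R = 5040/4000000 = 1.26 ms.
3 queued → 3.78 ms.
Plus remaining 78000 bits of current packet: 19.5 ms.
Queuing delay = 23.28 ms.

23.28 ms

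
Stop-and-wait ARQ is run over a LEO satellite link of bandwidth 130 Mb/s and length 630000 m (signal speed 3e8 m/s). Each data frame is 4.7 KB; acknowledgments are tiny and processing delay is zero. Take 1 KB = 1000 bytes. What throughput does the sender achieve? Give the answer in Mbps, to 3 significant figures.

8.38 Mbps

t_tx = L/R = 37600/130000000 = 0.000289231 s.
t_prop = 630000/300000000 = 0.0021 s; RTT = 0.0042 s.
Cycle = t_tx + RTT = 0.00448923 s.
Throughput = L / cycle = 37600 / 0.00448923 = 8.38 Mbps.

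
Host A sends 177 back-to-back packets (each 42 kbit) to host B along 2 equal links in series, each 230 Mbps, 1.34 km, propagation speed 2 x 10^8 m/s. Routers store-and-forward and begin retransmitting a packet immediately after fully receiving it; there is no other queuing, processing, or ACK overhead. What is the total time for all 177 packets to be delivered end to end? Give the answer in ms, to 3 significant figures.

Per-hop transmission t_tx = L/R = 42000/230000000 = 0.182609 ms.
Per-hop propagation t_prop = 1340/200000000 = 0.0067 ms.
Pipeline fill: first packet needs 2·t_tx to clear all hops; remaining 176 packets each add one t_tx.
Total = (2+177-1)·t_tx + 2·t_prop = 178·0.182609 + 2·0.0067 = 32.5 ms.

32.5 ms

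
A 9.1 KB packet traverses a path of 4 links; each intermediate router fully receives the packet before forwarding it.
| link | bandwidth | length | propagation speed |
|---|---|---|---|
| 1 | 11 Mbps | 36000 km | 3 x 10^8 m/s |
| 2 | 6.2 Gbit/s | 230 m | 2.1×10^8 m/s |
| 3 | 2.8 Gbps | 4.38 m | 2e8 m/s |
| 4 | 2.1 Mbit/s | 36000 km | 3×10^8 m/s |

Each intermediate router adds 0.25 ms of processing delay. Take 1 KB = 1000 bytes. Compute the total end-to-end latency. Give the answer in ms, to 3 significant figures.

282 ms

L = 72800 bits.
Transmission delays (L/R per hop): 6.61818, 0.0117419, 0.026, 34.6667 ms; sum = 41.3226 ms.
Propagation delays (d/s per hop): 120, 0.00109524, 2.19e-05, 120 ms; sum = 240.001 ms.
Processing at 3 router(s): 3 × 0.25 ms = 0.75 ms.
End-to-end = 282 ms.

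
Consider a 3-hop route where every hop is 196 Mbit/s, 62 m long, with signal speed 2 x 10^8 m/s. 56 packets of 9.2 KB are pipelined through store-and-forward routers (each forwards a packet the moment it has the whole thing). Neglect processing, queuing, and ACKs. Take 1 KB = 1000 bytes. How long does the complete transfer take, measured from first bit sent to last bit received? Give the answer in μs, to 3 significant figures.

Per-hop transmission t_tx = L/R = 73600/196000000 = 375.51 μs.
Per-hop propagation t_prop = 62/200000000 = 0.31 μs.
Pipeline fill: first packet needs 3·t_tx to clear all hops; remaining 55 packets each add one t_tx.
Total = (3+56-1)·t_tx + 3·t_prop = 58·375.51 + 3·0.31 = 21800 μs.

21800 μs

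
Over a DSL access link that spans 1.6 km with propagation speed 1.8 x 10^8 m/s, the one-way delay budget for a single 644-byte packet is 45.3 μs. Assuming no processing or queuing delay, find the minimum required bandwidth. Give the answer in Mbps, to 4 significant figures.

141.5 Mbps

L = 5152 bits.
Propagation delay = 1600 / 180000000 = 8.88889 μs.
Transmission budget = 45.3 − 8.88889 = 36.4111 μs.
R ≥ L / t_tx = 5152 bits / 3.64111e-05 s = 141.5 Mbps.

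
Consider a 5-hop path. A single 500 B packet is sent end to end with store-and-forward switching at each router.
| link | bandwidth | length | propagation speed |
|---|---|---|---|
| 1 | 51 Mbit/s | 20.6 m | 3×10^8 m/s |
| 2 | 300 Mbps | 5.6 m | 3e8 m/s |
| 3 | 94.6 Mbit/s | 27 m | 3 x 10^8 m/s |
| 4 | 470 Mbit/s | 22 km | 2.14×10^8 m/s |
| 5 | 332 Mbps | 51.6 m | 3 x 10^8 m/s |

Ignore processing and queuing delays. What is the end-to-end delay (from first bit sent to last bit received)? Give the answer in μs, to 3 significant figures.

L = 500 × 8 = 4000 bits.
Transmission delays (L/R per hop): 78.4314, 13.3333, 42.2833, 8.51064, 12.0482 μs; sum = 154.607 μs.
Propagation delays (d/s per hop): 0.0686667, 0.0186667, 0.09, 102.804, 0.172 μs; sum = 103.153 μs.
End-to-end = 258 μs.

258 μs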